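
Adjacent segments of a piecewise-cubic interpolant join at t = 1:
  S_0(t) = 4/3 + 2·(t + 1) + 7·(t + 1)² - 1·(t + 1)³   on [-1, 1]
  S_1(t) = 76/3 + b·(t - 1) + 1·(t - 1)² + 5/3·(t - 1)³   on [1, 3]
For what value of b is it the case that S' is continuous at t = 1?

18

S_0'(t) = 2 + 14·(t + 1) - 3·(t + 1)², so S_0'(1) = 18. On the right, S_1'(1) = b, so b = 18.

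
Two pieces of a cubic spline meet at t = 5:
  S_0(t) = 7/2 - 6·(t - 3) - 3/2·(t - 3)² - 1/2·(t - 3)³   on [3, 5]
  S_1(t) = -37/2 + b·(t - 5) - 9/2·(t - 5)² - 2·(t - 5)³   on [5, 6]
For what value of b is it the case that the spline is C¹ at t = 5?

S_0'(t) = -6 - 3·(t - 3) - 3/2·(t - 3)², so S_0'(5) = -18. On the right, S_1'(5) = b, so b = -18.

-18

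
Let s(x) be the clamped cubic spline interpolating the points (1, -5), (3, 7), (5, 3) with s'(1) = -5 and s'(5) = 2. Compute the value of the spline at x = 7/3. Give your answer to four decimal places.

Let σ_i = s''(x_i). Step sizes h_i = 2, 2; slopes of the chords Δ_i = (y_(i+1) - y_i)/h_i = 6, -2.
  2·σ_0 + 8·σ_1 + 2·σ_2 = 6(Δ_1 - Δ_0) = -48
Clamped end conditions give two more equations: 2h_0·σ_0 + h_0·σ_1 = 6(Δ_0 - s'(1)) = 66 and h_1·σ_1 + 2h_1·σ_2 = 6(s'(5) - Δ_1) = 24.
Forward elimination and back-substitution give σ_0 = 97/4, σ_1 = -31/2, σ_2 = 55/4.
On [1, 3], s(x) = -5 - 5·(x - 1) + 97/8·(x - 1)² - 53/16·(x - 1)³.
With (x - 1) = 4/3: s(7/3) = 55/27.

2.0370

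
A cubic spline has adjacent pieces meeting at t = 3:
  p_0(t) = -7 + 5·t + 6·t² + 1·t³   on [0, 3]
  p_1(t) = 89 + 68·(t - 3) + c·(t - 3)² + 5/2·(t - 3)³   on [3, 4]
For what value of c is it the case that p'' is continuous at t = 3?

p_0''(t) = 12 + 6·t, so p_0''(3) = 30. On the right, p_1''(3) = 2c, so c = 15.

15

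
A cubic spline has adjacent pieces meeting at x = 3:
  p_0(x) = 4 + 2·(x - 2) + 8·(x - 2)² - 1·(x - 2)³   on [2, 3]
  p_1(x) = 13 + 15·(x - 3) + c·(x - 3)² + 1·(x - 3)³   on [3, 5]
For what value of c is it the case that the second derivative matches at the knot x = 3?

5

p_0''(x) = 16 - 6·(x - 2), so p_0''(3) = 10. On the right, p_1''(3) = 2c, so c = 5.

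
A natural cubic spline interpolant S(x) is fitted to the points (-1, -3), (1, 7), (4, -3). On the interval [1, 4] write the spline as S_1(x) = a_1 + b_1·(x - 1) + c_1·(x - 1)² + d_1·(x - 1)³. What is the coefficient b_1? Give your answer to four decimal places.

Put σ_i = S'' at the i-th knot. Here h = (2, 3) and Δ = (5, -10/3), so the interior equations h_(i-1)·σ_(i-1) + 2(h_(i-1)+h_i)·σ_i + h_i·σ_(i+1) = 6(Δ_i − Δ_(i-1)) read
  2·σ_0 + 10·σ_1 + 3·σ_2 = 6(Δ_1 - Δ_0) = -50
Natural end conditions: σ_0 = σ_2 = 0.
Solving the tridiagonal system: σ_0 = 0, σ_1 = -5, σ_2 = 0.
On [1, 4], with S_1(x) = a_1 + b_1·(x - 1) + c_1·(x - 1)² + d_1·(x - 1)³: c_1 = σ_1/2 = -5/2, d_1 = (σ_2 - σ_1)/(6h_1) = 5/18, b_1 = Δ_1 - h_1(2σ_1 + σ_2)/6 = 5/3.

1.6667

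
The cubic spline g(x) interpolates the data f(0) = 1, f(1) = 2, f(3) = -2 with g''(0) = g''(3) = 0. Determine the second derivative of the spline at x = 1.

Put σ_i = g'' at the i-th knot. Here h = (1, 2) and Δ = (1, -2), so the interior equations h_(i-1)·σ_(i-1) + 2(h_(i-1)+h_i)·σ_i + h_i·σ_(i+1) = 6(Δ_i − Δ_(i-1)) read
  1·σ_0 + 6·σ_1 + 2·σ_2 = 6(Δ_1 - Δ_0) = -18
Natural end conditions: σ_0 = σ_2 = 0.
Solving the tridiagonal system: σ_0 = 0, σ_1 = -3, σ_2 = 0.

-3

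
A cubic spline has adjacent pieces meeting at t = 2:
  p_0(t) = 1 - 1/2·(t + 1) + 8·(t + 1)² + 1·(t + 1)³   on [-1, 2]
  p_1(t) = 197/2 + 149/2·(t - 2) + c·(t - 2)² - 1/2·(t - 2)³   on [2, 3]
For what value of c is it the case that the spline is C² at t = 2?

17

p_0''(t) = 16 + 6·(t + 1), so p_0''(2) = 34. On the right, p_1''(2) = 2c, so c = 17.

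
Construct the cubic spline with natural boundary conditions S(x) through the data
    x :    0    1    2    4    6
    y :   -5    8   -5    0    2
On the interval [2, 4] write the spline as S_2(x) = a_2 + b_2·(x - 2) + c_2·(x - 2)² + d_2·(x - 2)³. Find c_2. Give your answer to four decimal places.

Let M_i = S''(x_i). Step sizes h_i = 1, 1, 2, 2; slopes of the chords Δ_i = (y_(i+1) - y_i)/h_i = 13, -13, 5/2, 1.
  1·M_0 + 4·M_1 + 1·M_2 = 6(Δ_1 - Δ_0) = -156
  1·M_1 + 6·M_2 + 2·M_3 = 6(Δ_2 - Δ_1) = 93
  2·M_2 + 8·M_3 + 2·M_4 = 6(Δ_3 - Δ_2) = -9
Natural end conditions: M_0 = M_4 = 0.
Hence M_0 = 0, M_1 = -1271/28, M_2 = 179/7, M_3 = -421/56, M_4 = 0.
On [2, 4], with S_2(x) = a_2 + b_2·(x - 2) + c_2·(x - 2)² + d_2·(x - 2)³: c_2 = M_2/2 = 179/14, d_2 = (M_3 - M_2)/(6h_2) = -1853/672, b_2 = Δ_2 - h_2(2M_2 + M_3)/6 = -289/24.

12.7857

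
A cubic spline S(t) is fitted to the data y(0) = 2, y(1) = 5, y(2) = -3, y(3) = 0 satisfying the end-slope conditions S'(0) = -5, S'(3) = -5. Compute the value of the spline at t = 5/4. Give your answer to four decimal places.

Let m_i = S''(x_i). Step sizes h_i = 1, 1, 1; slopes of the chords Δ_i = (y_(i+1) - y_i)/h_i = 3, -8, 3.
  1·m_0 + 4·m_1 + 1·m_2 = 6(Δ_1 - Δ_0) = -66
  1·m_1 + 4·m_2 + 1·m_3 = 6(Δ_2 - Δ_1) = 66
Clamped end conditions give two more equations: 2h_0·m_0 + h_0·m_1 = 6(Δ_0 - S'(0)) = 48 and h_2·m_2 + 2h_2·m_3 = 6(S'(3) - Δ_2) = -48.
Hence m_0 = 42, m_1 = -36, m_2 = 36, m_3 = -42.
On [1, 2], S(t) = 5 - 2·(t - 1) - 18·(t - 1)² + 12·(t - 1)³.
With (t - 1) = 1/4: S(5/4) = 57/16.

3.5625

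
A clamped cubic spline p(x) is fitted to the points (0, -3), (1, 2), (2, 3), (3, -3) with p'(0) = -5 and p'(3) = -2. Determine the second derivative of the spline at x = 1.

-12

Let m_i = p''(x_i). Step sizes h_i = 1, 1, 1; slopes of the chords Δ_i = (y_(i+1) - y_i)/h_i = 5, 1, -6.
  1·m_0 + 4·m_1 + 1·m_2 = 6(Δ_1 - Δ_0) = -24
  1·m_1 + 4·m_2 + 1·m_3 = 6(Δ_2 - Δ_1) = -42
Clamped end conditions give two more equations: 2h_0·m_0 + h_0·m_1 = 6(Δ_0 - p'(0)) = 60 and h_2·m_2 + 2h_2·m_3 = 6(p'(3) - Δ_2) = 24.
Solving: m_0 = 36, m_1 = -12, m_2 = -12, m_3 = 18.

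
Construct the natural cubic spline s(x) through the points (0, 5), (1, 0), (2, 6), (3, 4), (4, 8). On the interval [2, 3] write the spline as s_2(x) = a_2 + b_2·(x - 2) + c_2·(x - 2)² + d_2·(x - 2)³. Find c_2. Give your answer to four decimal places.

With M_i denoting the second derivative at x_i, h_i = 1, 1, 1, 1, and Δ_i = (y_(i+1) − y_i)/h_i = -5, 6, -2, 4:
  1·M_0 + 4·M_1 + 1·M_2 = 6(Δ_1 - Δ_0) = 66
  1·M_1 + 4·M_2 + 1·M_3 = 6(Δ_2 - Δ_1) = -48
  1·M_2 + 4·M_3 + 1·M_4 = 6(Δ_3 - Δ_2) = 36
Natural end conditions: M_0 = M_4 = 0.
Forward elimination and back-substitution give M_0 = 0, M_1 = 87/4, M_2 = -21, M_3 = 57/4, M_4 = 0.
On [2, 3], with s_2(x) = a_2 + b_2·(x - 2) + c_2·(x - 2)² + d_2·(x - 2)³: c_2 = M_2/2 = -21/2, d_2 = (M_3 - M_2)/(6h_2) = 47/8, b_2 = Δ_2 - h_2(2M_2 + M_3)/6 = 21/8.

-10.5000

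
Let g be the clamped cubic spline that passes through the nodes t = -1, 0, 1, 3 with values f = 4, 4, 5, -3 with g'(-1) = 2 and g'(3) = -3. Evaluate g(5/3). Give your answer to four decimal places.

Write M_i for g''(x_i). With h_i = 1, 1, 2 and divided differences Δ_i = 0, 1, -4, the continuity of g' gives the tridiagonal system
  1·M_0 + 4·M_1 + 1·M_2 = 6(Δ_1 - Δ_0) = 6
  1·M_1 + 6·M_2 + 2·M_3 = 6(Δ_2 - Δ_1) = -30
Clamped end conditions give two more equations: 2h_0·M_0 + h_0·M_1 = 6(Δ_0 - g'(-1)) = -12 and h_2·M_2 + 2h_2·M_3 = 6(g'(3) - Δ_2) = 6.
Solving: M_0 = -97/11, M_1 = 62/11, M_2 = -85/11, M_3 = 59/11.
On [1, 3], g(t) = 5 - 7/11·(t - 1) - 85/22·(t - 1)² + 12/11·(t - 1)³.
With (t - 1) = 2/3: g(5/3) = 35/11.

3.1818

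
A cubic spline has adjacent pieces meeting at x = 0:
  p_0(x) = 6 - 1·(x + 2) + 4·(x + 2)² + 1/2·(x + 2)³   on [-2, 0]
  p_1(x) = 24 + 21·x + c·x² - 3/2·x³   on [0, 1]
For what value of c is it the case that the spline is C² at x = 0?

7

p_0''(x) = 8 + 3·(x + 2), so p_0''(0) = 14. On the right, p_1''(0) = 2c, so c = 7.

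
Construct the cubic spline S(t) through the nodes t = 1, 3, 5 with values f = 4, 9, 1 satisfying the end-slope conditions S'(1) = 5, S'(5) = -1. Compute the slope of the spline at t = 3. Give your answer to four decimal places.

Put M_i = S'' at the i-th knot. Here h = (2, 2) and Δ = (5/2, -4), so the interior equations h_(i-1)·M_(i-1) + 2(h_(i-1)+h_i)·M_i + h_i·M_(i+1) = 6(Δ_i − Δ_(i-1)) read
  2·M_0 + 8·M_1 + 2·M_2 = 6(Δ_1 - Δ_0) = -39
Clamped end conditions give two more equations: 2h_0·M_0 + h_0·M_1 = 6(Δ_0 - S'(1)) = -15 and h_1·M_1 + 2h_1·M_2 = 6(S'(5) - Δ_1) = 18.
Hence M_0 = -3/8, M_1 = -27/4, M_2 = 63/8.
On [3, 5], S'(t) = b_1 + 2c_1·(t - 3) + 3d_1·(t - 3)² with b_1 = Δ_1 - h_1(2M_1 + M_2)/6 = -17/8, c_1 = M_1/2 = -27/8, d_1 = (M_2 - M_1)/(6h_1) = 39/32. So S'(3) = -17/8.

-2.1250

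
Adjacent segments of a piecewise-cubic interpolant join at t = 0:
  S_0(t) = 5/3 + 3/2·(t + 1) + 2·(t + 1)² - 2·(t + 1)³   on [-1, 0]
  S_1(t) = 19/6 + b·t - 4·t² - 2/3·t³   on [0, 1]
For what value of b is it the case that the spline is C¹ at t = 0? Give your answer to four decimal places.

-0.5000

S_0'(t) = 3/2 + 4·(t + 1) - 6·(t + 1)², so S_0'(0) = -1/2. On the right, S_1'(0) = b, so b = -1/2.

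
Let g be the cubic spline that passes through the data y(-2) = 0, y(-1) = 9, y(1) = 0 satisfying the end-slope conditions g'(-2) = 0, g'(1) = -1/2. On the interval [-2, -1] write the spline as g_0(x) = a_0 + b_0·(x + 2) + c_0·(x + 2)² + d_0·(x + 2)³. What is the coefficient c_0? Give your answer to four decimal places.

20.1667

Put M_i = g'' at the i-th knot. Here h = (1, 2) and Δ = (9, -9/2), so the interior equations h_(i-1)·M_(i-1) + 2(h_(i-1)+h_i)·M_i + h_i·M_(i+1) = 6(Δ_i − Δ_(i-1)) read
  1·M_0 + 6·M_1 + 2·M_2 = 6(Δ_1 - Δ_0) = -81
Clamped end conditions give two more equations: 2h_0·M_0 + h_0·M_1 = 6(Δ_0 - g'(-2)) = 54 and h_1·M_1 + 2h_1·M_2 = 6(g'(1) - Δ_1) = 24.
Forward elimination and back-substitution give M_0 = 121/3, M_1 = -80/3, M_2 = 58/3.
On [-2, -1], with g_0(x) = a_0 + b_0·(x + 2) + c_0·(x + 2)² + d_0·(x + 2)³: c_0 = M_0/2 = 121/6, d_0 = (M_1 - M_0)/(6h_0) = -67/6, b_0 = Δ_0 - h_0(2M_0 + M_1)/6 = 0.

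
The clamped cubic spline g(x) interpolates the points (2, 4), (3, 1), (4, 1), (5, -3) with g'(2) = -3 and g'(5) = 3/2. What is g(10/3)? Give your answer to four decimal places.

Let σ_i = g''(x_i). Step sizes h_i = 1, 1, 1; slopes of the chords Δ_i = (y_(i+1) - y_i)/h_i = -3, 0, -4.
  1·σ_0 + 4·σ_1 + 1·σ_2 = 6(Δ_1 - Δ_0) = 18
  1·σ_1 + 4·σ_2 + 1·σ_3 = 6(Δ_2 - Δ_1) = -24
Clamped end conditions give two more equations: 2h_0·σ_0 + h_0·σ_1 = 6(Δ_0 - g'(2)) = 0 and h_2·σ_2 + 2h_2·σ_3 = 6(g'(5) - Δ_2) = 33.
Solving: σ_0 = -23/5, σ_1 = 46/5, σ_2 = -71/5, σ_3 = 118/5.
On [3, 4], g(x) = 1 - 7/10·(x - 3) + 23/5·(x - 3)² - 39/10·(x - 3)³.
With (x - 3) = 1/3: g(10/3) = 17/15.

1.1333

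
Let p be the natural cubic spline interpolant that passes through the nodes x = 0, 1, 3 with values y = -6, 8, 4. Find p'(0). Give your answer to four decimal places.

With σ_i denoting the second derivative at x_i, h_i = 1, 2, and Δ_i = (y_(i+1) − y_i)/h_i = 14, -2:
  1·σ_0 + 6·σ_1 + 2·σ_2 = 6(Δ_1 - Δ_0) = -96
Natural end conditions: σ_0 = σ_2 = 0.
Forward elimination and back-substitution give σ_0 = 0, σ_1 = -16, σ_2 = 0.
On [0, 1], p'(x) = b_0 + 2c_0·x + 3d_0·x² with b_0 = Δ_0 - h_0(2σ_0 + σ_1)/6 = 50/3, c_0 = σ_0/2 = 0, d_0 = (σ_1 - σ_0)/(6h_0) = -8/3. So p'(0) = 50/3.

16.6667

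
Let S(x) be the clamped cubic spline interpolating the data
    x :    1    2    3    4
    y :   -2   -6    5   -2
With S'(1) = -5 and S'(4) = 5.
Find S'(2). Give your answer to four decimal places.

Put σ_i = S'' at the i-th knot. Here h = (1, 1, 1) and Δ = (-4, 11, -7), so the interior equations h_(i-1)·σ_(i-1) + 2(h_(i-1)+h_i)·σ_i + h_i·σ_(i+1) = 6(Δ_i − Δ_(i-1)) read
  1·σ_0 + 4·σ_1 + 1·σ_2 = 6(Δ_1 - Δ_0) = 90
  1·σ_1 + 4·σ_2 + 1·σ_3 = 6(Δ_2 - Δ_1) = -108
Clamped end conditions give two more equations: 2h_0·σ_0 + h_0·σ_1 = 6(Δ_0 - S'(1)) = 6 and h_2·σ_2 + 2h_2·σ_3 = 6(S'(4) - Δ_2) = 72.
Solving: σ_0 = -254/15, σ_1 = 598/15, σ_2 = -788/15, σ_3 = 934/15.
On [2, 3], S'(x) = b_1 + 2c_1·(x - 2) + 3d_1·(x - 2)² with b_1 = Δ_1 - h_1(2σ_1 + σ_2)/6 = 97/15, c_1 = σ_1/2 = 299/15, d_1 = (σ_2 - σ_1)/(6h_1) = -77/5. So S'(2) = 97/15.

6.4667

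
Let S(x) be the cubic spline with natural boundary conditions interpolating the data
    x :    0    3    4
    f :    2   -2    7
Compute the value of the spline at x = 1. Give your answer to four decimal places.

Let M_i = S''(x_i). Step sizes h_i = 3, 1; slopes of the chords Δ_i = (y_(i+1) - y_i)/h_i = -4/3, 9.
  3·M_0 + 8·M_1 + 1·M_2 = 6(Δ_1 - Δ_0) = 62
Natural end conditions: M_0 = M_2 = 0.
Solving: M_0 = 0, M_1 = 31/4, M_2 = 0.
On [0, 3], S(x) = 2 - 125/24·x + 0·x² + 31/72·x³.
With x = 1: S(1) = -25/9.

-2.7778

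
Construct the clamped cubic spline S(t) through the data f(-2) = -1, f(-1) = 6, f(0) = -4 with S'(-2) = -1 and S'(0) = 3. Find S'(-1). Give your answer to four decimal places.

-2.7500

Put M_i = S'' at the i-th knot. Here h = (1, 1) and Δ = (7, -10), so the interior equations h_(i-1)·M_(i-1) + 2(h_(i-1)+h_i)·M_i + h_i·M_(i+1) = 6(Δ_i − Δ_(i-1)) read
  1·M_0 + 4·M_1 + 1·M_2 = 6(Δ_1 - Δ_0) = -102
Clamped end conditions give two more equations: 2h_0·M_0 + h_0·M_1 = 6(Δ_0 - S'(-2)) = 48 and h_1·M_1 + 2h_1·M_2 = 6(S'(0) - Δ_1) = 78.
Solving the tridiagonal system: M_0 = 103/2, M_1 = -55, M_2 = 133/2.
On [-1, 0], S'(t) = b_1 + 2c_1·(t + 1) + 3d_1·(t + 1)² with b_1 = Δ_1 - h_1(2M_1 + M_2)/6 = -11/4, c_1 = M_1/2 = -55/2, d_1 = (M_2 - M_1)/(6h_1) = 81/4. So S'(-1) = -11/4.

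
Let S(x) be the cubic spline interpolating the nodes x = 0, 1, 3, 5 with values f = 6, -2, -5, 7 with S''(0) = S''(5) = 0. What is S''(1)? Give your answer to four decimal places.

5.0455

Put M_i = S'' at the i-th knot. Here h = (1, 2, 2) and Δ = (-8, -3/2, 6), so the interior equations h_(i-1)·M_(i-1) + 2(h_(i-1)+h_i)·M_i + h_i·M_(i+1) = 6(Δ_i − Δ_(i-1)) read
  1·M_0 + 6·M_1 + 2·M_2 = 6(Δ_1 - Δ_0) = 39
  2·M_1 + 8·M_2 + 2·M_3 = 6(Δ_2 - Δ_1) = 45
Natural end conditions: M_0 = M_3 = 0.
Forward elimination and back-substitution give M_0 = 0, M_1 = 111/22, M_2 = 48/11, M_3 = 0.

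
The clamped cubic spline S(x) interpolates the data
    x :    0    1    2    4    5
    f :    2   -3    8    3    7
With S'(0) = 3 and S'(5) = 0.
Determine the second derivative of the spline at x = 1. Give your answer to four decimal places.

41.9531

Put σ_i = S'' at the i-th knot. Here h = (1, 1, 2, 1) and Δ = (-5, 11, -5/2, 4), so the interior equations h_(i-1)·σ_(i-1) + 2(h_(i-1)+h_i)·σ_i + h_i·σ_(i+1) = 6(Δ_i − Δ_(i-1)) read
  1·σ_0 + 4·σ_1 + 1·σ_2 = 6(Δ_1 - Δ_0) = 96
  1·σ_1 + 6·σ_2 + 2·σ_3 = 6(Δ_2 - Δ_1) = -81
  2·σ_2 + 6·σ_3 + 1·σ_4 = 6(Δ_3 - Δ_2) = 39
Clamped end conditions give two more equations: 2h_0·σ_0 + h_0·σ_1 = 6(Δ_0 - S'(0)) = -48 and h_3·σ_3 + 2h_3·σ_4 = 6(S'(5) - Δ_3) = -24.
Solving: σ_0 = -5757/128, σ_1 = 2685/64, σ_2 = -3435/128, σ_3 = 609/32, σ_4 = -1377/64.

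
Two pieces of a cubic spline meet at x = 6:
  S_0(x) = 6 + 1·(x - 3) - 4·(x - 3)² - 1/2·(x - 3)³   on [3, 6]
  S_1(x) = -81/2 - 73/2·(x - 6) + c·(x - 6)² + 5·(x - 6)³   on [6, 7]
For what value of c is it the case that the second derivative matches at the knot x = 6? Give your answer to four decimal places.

-8.5000

S_0''(x) = -8 - 3·(x - 3), so S_0''(6) = -17. On the right, S_1''(6) = 2c, so c = -17/2.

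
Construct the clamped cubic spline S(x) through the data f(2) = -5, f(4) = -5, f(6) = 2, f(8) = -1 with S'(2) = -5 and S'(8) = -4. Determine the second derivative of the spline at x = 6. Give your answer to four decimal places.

With σ_i denoting the second derivative at x_i, h_i = 2, 2, 2, and Δ_i = (y_(i+1) − y_i)/h_i = 0, 7/2, -3/2:
  2·σ_0 + 8·σ_1 + 2·σ_2 = 6(Δ_1 - Δ_0) = 21
  2·σ_1 + 8·σ_2 + 2·σ_3 = 6(Δ_2 - Δ_1) = -30
Clamped end conditions give two more equations: 2h_0·σ_0 + h_0·σ_1 = 6(Δ_0 - S'(2)) = 30 and h_2·σ_2 + 2h_2·σ_3 = 6(S'(8) - Δ_2) = -15.
Forward elimination and back-substitution give σ_0 = 98/15, σ_1 = 29/15, σ_2 = -113/30, σ_3 = -28/15.

-3.7667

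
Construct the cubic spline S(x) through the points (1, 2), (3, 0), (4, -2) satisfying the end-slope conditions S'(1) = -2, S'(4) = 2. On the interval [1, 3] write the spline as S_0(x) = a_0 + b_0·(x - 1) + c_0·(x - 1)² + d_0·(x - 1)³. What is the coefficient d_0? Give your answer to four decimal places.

Write σ_i for S''(x_i). With h_i = 2, 1 and divided differences Δ_i = -1, -2, the continuity of S' gives the tridiagonal system
  2·σ_0 + 6·σ_1 + 1·σ_2 = 6(Δ_1 - Δ_0) = -6
Clamped end conditions give two more equations: 2h_0·σ_0 + h_0·σ_1 = 6(Δ_0 - S'(1)) = 6 and h_1·σ_1 + 2h_1·σ_2 = 6(S'(4) - Δ_1) = 24.
Solving: σ_0 = 23/6, σ_1 = -14/3, σ_2 = 43/3.
On [1, 3], with S_0(x) = a_0 + b_0·(x - 1) + c_0·(x - 1)² + d_0·(x - 1)³: c_0 = σ_0/2 = 23/12, d_0 = (σ_1 - σ_0)/(6h_0) = -17/24, b_0 = Δ_0 - h_0(2σ_0 + σ_1)/6 = -2.

-0.7083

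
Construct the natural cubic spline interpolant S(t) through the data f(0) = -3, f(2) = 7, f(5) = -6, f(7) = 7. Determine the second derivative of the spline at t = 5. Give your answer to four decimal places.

8.9890

Put M_i = S'' at the i-th knot. Here h = (2, 3, 2) and Δ = (5, -13/3, 13/2), so the interior equations h_(i-1)·M_(i-1) + 2(h_(i-1)+h_i)·M_i + h_i·M_(i+1) = 6(Δ_i − Δ_(i-1)) read
  2·M_0 + 10·M_1 + 3·M_2 = 6(Δ_1 - Δ_0) = -56
  3·M_1 + 10·M_2 + 2·M_3 = 6(Δ_2 - Δ_1) = 65
Natural end conditions: M_0 = M_3 = 0.
Solving: M_0 = 0, M_1 = -755/91, M_2 = 818/91, M_3 = 0.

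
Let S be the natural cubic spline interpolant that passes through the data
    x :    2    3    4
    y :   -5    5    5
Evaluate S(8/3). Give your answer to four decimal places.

Let σ_i = S''(x_i). Step sizes h_i = 1, 1; slopes of the chords Δ_i = (y_(i+1) - y_i)/h_i = 10, 0.
  1·σ_0 + 4·σ_1 + 1·σ_2 = 6(Δ_1 - Δ_0) = -60
Natural end conditions: σ_0 = σ_2 = 0.
Solving: σ_0 = 0, σ_1 = -15, σ_2 = 0.
On [2, 3], S(x) = -5 + 25/2·(x - 2) + 0·(x - 2)² - 5/2·(x - 2)³.
With (x - 2) = 2/3: S(8/3) = 70/27.

2.5926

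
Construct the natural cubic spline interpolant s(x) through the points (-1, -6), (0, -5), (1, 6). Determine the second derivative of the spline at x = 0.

15

Write M_i for s''(x_i). With h_i = 1, 1 and divided differences Δ_i = 1, 11, the continuity of s' gives the tridiagonal system
  1·M_0 + 4·M_1 + 1·M_2 = 6(Δ_1 - Δ_0) = 60
Natural end conditions: M_0 = M_2 = 0.
Forward elimination and back-substitution give M_0 = 0, M_1 = 15, M_2 = 0.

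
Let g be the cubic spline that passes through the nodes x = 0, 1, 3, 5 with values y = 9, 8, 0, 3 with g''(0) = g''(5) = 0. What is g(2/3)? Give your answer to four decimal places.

Let σ_i = g''(x_i). Step sizes h_i = 1, 2, 2; slopes of the chords Δ_i = (y_(i+1) - y_i)/h_i = -1, -4, 3/2.
  1·σ_0 + 6·σ_1 + 2·σ_2 = 6(Δ_1 - Δ_0) = -18
  2·σ_1 + 8·σ_2 + 2·σ_3 = 6(Δ_2 - Δ_1) = 33
Natural end conditions: σ_0 = σ_3 = 0.
Solving: σ_0 = 0, σ_1 = -105/22, σ_2 = 117/22, σ_3 = 0.
On [0, 1], g(x) = 9 - 9/44·x + 0·x² - 35/44·x³.
With x = 2/3: g(2/3) = 5125/594.

8.6279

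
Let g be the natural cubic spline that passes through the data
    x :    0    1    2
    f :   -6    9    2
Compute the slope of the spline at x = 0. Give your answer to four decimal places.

20.5000

Write m_i for g''(x_i). With h_i = 1, 1 and divided differences Δ_i = 15, -7, the continuity of g' gives the tridiagonal system
  1·m_0 + 4·m_1 + 1·m_2 = 6(Δ_1 - Δ_0) = -132
Natural end conditions: m_0 = m_2 = 0.
Solving: m_0 = 0, m_1 = -33, m_2 = 0.
On [0, 1], g'(x) = b_0 + 2c_0·x + 3d_0·x² with b_0 = Δ_0 - h_0(2m_0 + m_1)/6 = 41/2, c_0 = m_0/2 = 0, d_0 = (m_1 - m_0)/(6h_0) = -11/2. So g'(0) = 41/2.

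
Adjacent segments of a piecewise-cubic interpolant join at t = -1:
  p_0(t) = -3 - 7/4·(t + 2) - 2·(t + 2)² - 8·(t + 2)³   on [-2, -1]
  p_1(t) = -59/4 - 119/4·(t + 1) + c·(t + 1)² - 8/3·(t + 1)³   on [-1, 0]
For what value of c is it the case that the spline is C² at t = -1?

p_0''(t) = -4 - 48·(t + 2), so p_0''(-1) = -52. On the right, p_1''(-1) = 2c, so c = -26.

-26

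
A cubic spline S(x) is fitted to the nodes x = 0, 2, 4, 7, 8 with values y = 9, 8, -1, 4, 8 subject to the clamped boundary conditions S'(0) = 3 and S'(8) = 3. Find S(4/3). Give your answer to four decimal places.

Put σ_i = S'' at the i-th knot. Here h = (2, 2, 3, 1) and Δ = (-1/2, -9/2, 5/3, 4), so the interior equations h_(i-1)·σ_(i-1) + 2(h_(i-1)+h_i)·σ_i + h_i·σ_(i+1) = 6(Δ_i − Δ_(i-1)) read
  2·σ_0 + 8·σ_1 + 2·σ_2 = 6(Δ_1 - Δ_0) = -24
  2·σ_1 + 10·σ_2 + 3·σ_3 = 6(Δ_2 - Δ_1) = 37
  3·σ_2 + 8·σ_3 + 1·σ_4 = 6(Δ_3 - Δ_2) = 14
Clamped end conditions give two more equations: 2h_0·σ_0 + h_0·σ_1 = 6(Δ_0 - S'(0)) = -21 and h_3·σ_3 + 2h_3·σ_4 = 6(S'(8) - Δ_3) = -6.
Hence σ_0 = -133/36, σ_1 = -28/9, σ_2 = 149/36, σ_3 = 11/18, σ_4 = -119/36.
On [0, 2], S(x) = 9 + 3·x - 133/72·x² + 7/144·x³.
With x = 4/3: S(4/3) = 2389/243.

9.8313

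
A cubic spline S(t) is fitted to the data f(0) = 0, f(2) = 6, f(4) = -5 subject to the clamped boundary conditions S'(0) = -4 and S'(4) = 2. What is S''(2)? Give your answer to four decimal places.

-15.7500

Write σ_i for S''(x_i). With h_i = 2, 2 and divided differences Δ_i = 3, -11/2, the continuity of S' gives the tridiagonal system
  2·σ_0 + 8·σ_1 + 2·σ_2 = 6(Δ_1 - Δ_0) = -51
Clamped end conditions give two more equations: 2h_0·σ_0 + h_0·σ_1 = 6(Δ_0 - S'(0)) = 42 and h_1·σ_1 + 2h_1·σ_2 = 6(S'(4) - Δ_1) = 45.
Solving the tridiagonal system: σ_0 = 147/8, σ_1 = -63/4, σ_2 = 153/8.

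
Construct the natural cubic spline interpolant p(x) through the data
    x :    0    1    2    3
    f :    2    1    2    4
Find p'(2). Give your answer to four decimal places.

With σ_i denoting the second derivative at x_i, h_i = 1, 1, 1, and Δ_i = (y_(i+1) − y_i)/h_i = -1, 1, 2:
  1·σ_0 + 4·σ_1 + 1·σ_2 = 6(Δ_1 - Δ_0) = 12
  1·σ_1 + 4·σ_2 + 1·σ_3 = 6(Δ_2 - Δ_1) = 6
Natural end conditions: σ_0 = σ_3 = 0.
Solving the tridiagonal system: σ_0 = 0, σ_1 = 14/5, σ_2 = 4/5, σ_3 = 0.
On [2, 3], p'(x) = b_2 + 2c_2·(x - 2) + 3d_2·(x - 2)² with b_2 = Δ_2 - h_2(2σ_2 + σ_3)/6 = 26/15, c_2 = σ_2/2 = 2/5, d_2 = (σ_3 - σ_2)/(6h_2) = -2/15. So p'(2) = 26/15.

1.7333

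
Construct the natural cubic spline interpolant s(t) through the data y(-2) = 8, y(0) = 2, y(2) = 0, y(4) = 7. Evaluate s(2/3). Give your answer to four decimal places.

Write m_i for s''(x_i). With h_i = 2, 2, 2 and divided differences Δ_i = -3, -1, 7/2, the continuity of s' gives the tridiagonal system
  2·m_0 + 8·m_1 + 2·m_2 = 6(Δ_1 - Δ_0) = 12
  2·m_1 + 8·m_2 + 2·m_3 = 6(Δ_2 - Δ_1) = 27
Natural end conditions: m_0 = m_3 = 0.
Hence m_0 = 0, m_1 = 7/10, m_2 = 16/5, m_3 = 0.
On [0, 2], s(t) = 2 - 38/15·t + 7/20·t² + 5/24·t³.
With t = 2/3: s(2/3) = 214/405.

0.5284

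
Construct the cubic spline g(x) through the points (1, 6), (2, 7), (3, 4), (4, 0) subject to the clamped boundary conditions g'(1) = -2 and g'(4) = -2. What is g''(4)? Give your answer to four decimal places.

Write M_i for g''(x_i). With h_i = 1, 1, 1 and divided differences Δ_i = 1, -3, -4, the continuity of g' gives the tridiagonal system
  1·M_0 + 4·M_1 + 1·M_2 = 6(Δ_1 - Δ_0) = -24
  1·M_1 + 4·M_2 + 1·M_3 = 6(Δ_2 - Δ_1) = -6
Clamped end conditions give two more equations: 2h_0·M_0 + h_0·M_1 = 6(Δ_0 - g'(1)) = 18 and h_2·M_2 + 2h_2·M_3 = 6(g'(4) - Δ_2) = 12.
Hence M_0 = 68/5, M_1 = -46/5, M_2 = -4/5, M_3 = 32/5.

6.4000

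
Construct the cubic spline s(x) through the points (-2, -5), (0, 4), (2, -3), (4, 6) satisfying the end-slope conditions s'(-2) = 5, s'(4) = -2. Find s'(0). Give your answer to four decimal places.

Put m_i = s'' at the i-th knot. Here h = (2, 2, 2) and Δ = (9/2, -7/2, 9/2), so the interior equations h_(i-1)·m_(i-1) + 2(h_(i-1)+h_i)·m_i + h_i·m_(i+1) = 6(Δ_i − Δ_(i-1)) read
  2·m_0 + 8·m_1 + 2·m_2 = 6(Δ_1 - Δ_0) = -48
  2·m_1 + 8·m_2 + 2·m_3 = 6(Δ_2 - Δ_1) = 48
Clamped end conditions give two more equations: 2h_0·m_0 + h_0·m_1 = 6(Δ_0 - s'(-2)) = -3 and h_2·m_2 + 2h_2·m_3 = 6(s'(4) - Δ_2) = -39.
Forward elimination and back-substitution give m_0 = 131/30, m_1 = -307/30, m_2 = 377/30, m_3 = -481/30.
On [0, 2], s'(x) = b_1 + 2c_1·x + 3d_1·x² with b_1 = Δ_1 - h_1(2m_1 + m_2)/6 = -13/15, c_1 = m_1/2 = -307/60, d_1 = (m_2 - m_1)/(6h_1) = 19/10. So s'(0) = -13/15.

-0.8667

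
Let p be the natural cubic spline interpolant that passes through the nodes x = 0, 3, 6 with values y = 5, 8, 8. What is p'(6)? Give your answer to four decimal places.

-0.2500

Let m_i = p''(x_i). Step sizes h_i = 3, 3; slopes of the chords Δ_i = (y_(i+1) - y_i)/h_i = 1, 0.
  3·m_0 + 12·m_1 + 3·m_2 = 6(Δ_1 - Δ_0) = -6
Natural end conditions: m_0 = m_2 = 0.
Forward elimination and back-substitution give m_0 = 0, m_1 = -1/2, m_2 = 0.
On [3, 6], p'(x) = b_1 + 2c_1·(x - 3) + 3d_1·(x - 3)² with b_1 = Δ_1 - h_1(2m_1 + m_2)/6 = 1/2, c_1 = m_1/2 = -1/4, d_1 = (m_2 - m_1)/(6h_1) = 1/36. So p'(6) = -1/4.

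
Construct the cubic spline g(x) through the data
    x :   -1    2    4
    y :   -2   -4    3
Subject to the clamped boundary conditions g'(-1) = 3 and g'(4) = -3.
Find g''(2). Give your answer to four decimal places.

Let σ_i = g''(x_i). Step sizes h_i = 3, 2; slopes of the chords Δ_i = (y_(i+1) - y_i)/h_i = -2/3, 7/2.
  3·σ_0 + 10·σ_1 + 2·σ_2 = 6(Δ_1 - Δ_0) = 25
Clamped end conditions give two more equations: 2h_0·σ_0 + h_0·σ_1 = 6(Δ_0 - g'(-1)) = -22 and h_1·σ_1 + 2h_1·σ_2 = 6(g'(4) - Δ_1) = -39.
Solving the tridiagonal system: σ_0 = -221/30, σ_1 = 37/5, σ_2 = -269/20.

7.4000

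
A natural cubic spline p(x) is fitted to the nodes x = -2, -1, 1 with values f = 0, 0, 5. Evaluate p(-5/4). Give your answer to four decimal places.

Put m_i = p'' at the i-th knot. Here h = (1, 2) and Δ = (0, 5/2), so the interior equations h_(i-1)·m_(i-1) + 2(h_(i-1)+h_i)·m_i + h_i·m_(i+1) = 6(Δ_i − Δ_(i-1)) read
  1·m_0 + 6·m_1 + 2·m_2 = 6(Δ_1 - Δ_0) = 15
Natural end conditions: m_0 = m_2 = 0.
Forward elimination and back-substitution give m_0 = 0, m_1 = 5/2, m_2 = 0.
On [-2, -1], p(x) = 0 - 5/12·(x + 2) + 0·(x + 2)² + 5/12·(x + 2)³.
With (x + 2) = 3/4: p(-5/4) = -35/256.

-0.1367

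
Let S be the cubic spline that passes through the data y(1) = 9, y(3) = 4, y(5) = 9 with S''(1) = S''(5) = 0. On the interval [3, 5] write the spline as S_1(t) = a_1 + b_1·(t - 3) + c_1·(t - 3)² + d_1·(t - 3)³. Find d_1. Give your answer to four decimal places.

Put σ_i = S'' at the i-th knot. Here h = (2, 2) and Δ = (-5/2, 5/2), so the interior equations h_(i-1)·σ_(i-1) + 2(h_(i-1)+h_i)·σ_i + h_i·σ_(i+1) = 6(Δ_i − Δ_(i-1)) read
  2·σ_0 + 8·σ_1 + 2·σ_2 = 6(Δ_1 - Δ_0) = 30
Natural end conditions: σ_0 = σ_2 = 0.
Solving the tridiagonal system: σ_0 = 0, σ_1 = 15/4, σ_2 = 0.
On [3, 5], with S_1(t) = a_1 + b_1·(t - 3) + c_1·(t - 3)² + d_1·(t - 3)³: c_1 = σ_1/2 = 15/8, d_1 = (σ_2 - σ_1)/(6h_1) = -5/16, b_1 = Δ_1 - h_1(2σ_1 + σ_2)/6 = 0.

-0.3125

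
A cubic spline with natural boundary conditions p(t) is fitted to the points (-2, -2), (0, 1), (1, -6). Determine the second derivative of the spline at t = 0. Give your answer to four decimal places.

-8.5000

With m_i denoting the second derivative at x_i, h_i = 2, 1, and Δ_i = (y_(i+1) − y_i)/h_i = 3/2, -7:
  2·m_0 + 6·m_1 + 1·m_2 = 6(Δ_1 - Δ_0) = -51
Natural end conditions: m_0 = m_2 = 0.
Hence m_0 = 0, m_1 = -17/2, m_2 = 0.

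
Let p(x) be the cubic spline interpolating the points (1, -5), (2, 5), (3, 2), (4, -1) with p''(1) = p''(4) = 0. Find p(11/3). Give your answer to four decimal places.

-0.2568

With M_i denoting the second derivative at x_i, h_i = 1, 1, 1, and Δ_i = (y_(i+1) − y_i)/h_i = 10, -3, -3:
  1·M_0 + 4·M_1 + 1·M_2 = 6(Δ_1 - Δ_0) = -78
  1·M_1 + 4·M_2 + 1·M_3 = 6(Δ_2 - Δ_1) = 0
Natural end conditions: M_0 = M_3 = 0.
Forward elimination and back-substitution give M_0 = 0, M_1 = -104/5, M_2 = 26/5, M_3 = 0.
On [3, 4], p(x) = 2 - 71/15·(x - 3) + 13/5·(x - 3)² - 13/15·(x - 3)³.
With (x - 3) = 2/3: p(11/3) = -104/405.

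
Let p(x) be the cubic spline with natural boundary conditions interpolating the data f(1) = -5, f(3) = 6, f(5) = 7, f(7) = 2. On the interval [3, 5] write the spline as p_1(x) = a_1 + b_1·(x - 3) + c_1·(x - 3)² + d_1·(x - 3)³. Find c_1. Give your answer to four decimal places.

-1.7000

With M_i denoting the second derivative at x_i, h_i = 2, 2, 2, and Δ_i = (y_(i+1) − y_i)/h_i = 11/2, 1/2, -5/2:
  2·M_0 + 8·M_1 + 2·M_2 = 6(Δ_1 - Δ_0) = -30
  2·M_1 + 8·M_2 + 2·M_3 = 6(Δ_2 - Δ_1) = -18
Natural end conditions: M_0 = M_3 = 0.
Solving the tridiagonal system: M_0 = 0, M_1 = -17/5, M_2 = -7/5, M_3 = 0.
On [3, 5], with p_1(x) = a_1 + b_1·(x - 3) + c_1·(x - 3)² + d_1·(x - 3)³: c_1 = M_1/2 = -17/10, d_1 = (M_2 - M_1)/(6h_1) = 1/6, b_1 = Δ_1 - h_1(2M_1 + M_2)/6 = 97/30.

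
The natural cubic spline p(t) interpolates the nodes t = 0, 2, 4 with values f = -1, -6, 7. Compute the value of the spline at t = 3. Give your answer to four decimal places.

Let M_i = p''(x_i). Step sizes h_i = 2, 2; slopes of the chords Δ_i = (y_(i+1) - y_i)/h_i = -5/2, 13/2.
  2·M_0 + 8·M_1 + 2·M_2 = 6(Δ_1 - Δ_0) = 54
Natural end conditions: M_0 = M_2 = 0.
Hence M_0 = 0, M_1 = 27/4, M_2 = 0.
On [2, 4], p(t) = -6 + 2·(t - 2) + 27/8·(t - 2)² - 9/16·(t - 2)³.
With (t - 2) = 1: p(3) = -19/16.

-1.1875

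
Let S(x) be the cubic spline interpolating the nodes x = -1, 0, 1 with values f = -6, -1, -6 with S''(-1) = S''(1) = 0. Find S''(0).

Write σ_i for S''(x_i). With h_i = 1, 1 and divided differences Δ_i = 5, -5, the continuity of S' gives the tridiagonal system
  1·σ_0 + 4·σ_1 + 1·σ_2 = 6(Δ_1 - Δ_0) = -60
Natural end conditions: σ_0 = σ_2 = 0.
Forward elimination and back-substitution give σ_0 = 0, σ_1 = -15, σ_2 = 0.

-15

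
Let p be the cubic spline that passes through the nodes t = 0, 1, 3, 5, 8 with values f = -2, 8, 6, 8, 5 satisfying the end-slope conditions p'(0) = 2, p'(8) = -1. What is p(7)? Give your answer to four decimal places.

6.5094

Put m_i = p'' at the i-th knot. Here h = (1, 2, 2, 3) and Δ = (10, -1, 1, -1), so the interior equations h_(i-1)·m_(i-1) + 2(h_(i-1)+h_i)·m_i + h_i·m_(i+1) = 6(Δ_i − Δ_(i-1)) read
  1·m_0 + 6·m_1 + 2·m_2 = 6(Δ_1 - Δ_0) = -66
  2·m_1 + 8·m_2 + 2·m_3 = 6(Δ_2 - Δ_1) = 12
  2·m_2 + 10·m_3 + 3·m_4 = 6(Δ_3 - Δ_2) = -12
Clamped end conditions give two more equations: 2h_0·m_0 + h_0·m_1 = 6(Δ_0 - p'(0)) = 48 and h_3·m_3 + 2h_3·m_4 = 6(p'(8) - Δ_3) = 0.
Solving the tridiagonal system: m_0 = 1773/53, m_1 = -1002/53, m_2 = 741/106, m_3 = -162/53, m_4 = 81/53.
On [5, 8], p(t) = 8 + 137/106·(t - 5) - 81/53·(t - 5)² + 27/106·(t - 5)³.
With (t - 5) = 2: p(7) = 345/53.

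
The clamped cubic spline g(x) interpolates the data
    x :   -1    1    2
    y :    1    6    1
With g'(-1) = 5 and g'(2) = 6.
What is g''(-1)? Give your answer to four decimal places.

Put m_i = g'' at the i-th knot. Here h = (2, 1) and Δ = (5/2, -5), so the interior equations h_(i-1)·m_(i-1) + 2(h_(i-1)+h_i)·m_i + h_i·m_(i+1) = 6(Δ_i − Δ_(i-1)) read
  2·m_0 + 6·m_1 + 1·m_2 = 6(Δ_1 - Δ_0) = -45
Clamped end conditions give two more equations: 2h_0·m_0 + h_0·m_1 = 6(Δ_0 - g'(-1)) = -15 and h_1·m_1 + 2h_1·m_2 = 6(g'(2) - Δ_1) = 66.
Solving the tridiagonal system: m_0 = 49/12, m_1 = -47/3, m_2 = 245/6.

4.0833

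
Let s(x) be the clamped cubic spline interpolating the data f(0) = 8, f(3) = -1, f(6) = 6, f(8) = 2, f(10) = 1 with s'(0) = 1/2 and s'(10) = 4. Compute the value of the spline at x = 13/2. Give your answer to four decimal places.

5.8491

Write M_i for s''(x_i). With h_i = 3, 3, 2, 2 and divided differences Δ_i = -3, 7/3, -2, -1/2, the continuity of s' gives the tridiagonal system
  3·M_0 + 12·M_1 + 3·M_2 = 6(Δ_1 - Δ_0) = 32
  3·M_1 + 10·M_2 + 2·M_3 = 6(Δ_2 - Δ_1) = -26
  2·M_2 + 8·M_3 + 2·M_4 = 6(Δ_3 - Δ_2) = 9
Clamped end conditions give two more equations: 2h_0·M_0 + h_0·M_1 = 6(Δ_0 - s'(0)) = -21 and h_3·M_3 + 2h_3·M_4 = 6(s'(10) - Δ_3) = 27.
Solving the tridiagonal system: M_0 = -1289/210, M_1 = 554/105, M_2 = -43/10, M_3 = 41/70, M_4 = 226/35.
On [6, 8], s(x) = 6 + 47/70·(x - 6) - 43/20·(x - 6)² + 57/140·(x - 6)³.
With (x - 6) = 1/2: s(13/2) = 6551/1120.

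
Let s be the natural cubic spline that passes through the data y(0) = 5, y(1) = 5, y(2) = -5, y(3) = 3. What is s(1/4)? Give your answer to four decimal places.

5.9063

Put m_i = s'' at the i-th knot. Here h = (1, 1, 1) and Δ = (0, -10, 8), so the interior equations h_(i-1)·m_(i-1) + 2(h_(i-1)+h_i)·m_i + h_i·m_(i+1) = 6(Δ_i − Δ_(i-1)) read
  1·m_0 + 4·m_1 + 1·m_2 = 6(Δ_1 - Δ_0) = -60
  1·m_1 + 4·m_2 + 1·m_3 = 6(Δ_2 - Δ_1) = 108
Natural end conditions: m_0 = m_3 = 0.
Forward elimination and back-substitution give m_0 = 0, m_1 = -116/5, m_2 = 164/5, m_3 = 0.
On [0, 1], s(x) = 5 + 58/15·x + 0·x² - 58/15·x³.
With x = 1/4: s(1/4) = 189/32.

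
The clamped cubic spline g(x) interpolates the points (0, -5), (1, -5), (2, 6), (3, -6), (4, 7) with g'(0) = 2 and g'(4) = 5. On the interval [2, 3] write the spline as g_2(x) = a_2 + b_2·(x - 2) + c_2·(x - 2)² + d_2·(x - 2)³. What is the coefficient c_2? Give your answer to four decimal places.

-30.3750

With M_i denoting the second derivative at x_i, h_i = 1, 1, 1, 1, and Δ_i = (y_(i+1) − y_i)/h_i = 0, 11, -12, 13:
  1·M_0 + 4·M_1 + 1·M_2 = 6(Δ_1 - Δ_0) = 66
  1·M_1 + 4·M_2 + 1·M_3 = 6(Δ_2 - Δ_1) = -138
  1·M_2 + 4·M_3 + 1·M_4 = 6(Δ_3 - Δ_2) = 150
Clamped end conditions give two more equations: 2h_0·M_0 + h_0·M_1 = 6(Δ_0 - g'(0)) = -12 and h_3·M_3 + 2h_3·M_4 = 6(g'(4) - Δ_3) = -48.
Forward elimination and back-substitution give M_0 = -699/28, M_1 = 531/14, M_2 = -243/4, M_3 = 939/14, M_4 = -1611/28.
On [2, 3], with g_2(x) = a_2 + b_2·(x - 2) + c_2·(x - 2)² + d_2·(x - 2)³: c_2 = M_2/2 = -243/8, d_2 = (M_3 - M_2)/(6h_2) = 1193/56, b_2 = Δ_2 - h_2(2M_2 + M_3)/6 = -41/14.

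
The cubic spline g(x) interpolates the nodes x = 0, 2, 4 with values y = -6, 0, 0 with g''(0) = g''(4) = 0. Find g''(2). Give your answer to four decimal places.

-2.2500

Put M_i = g'' at the i-th knot. Here h = (2, 2) and Δ = (3, 0), so the interior equations h_(i-1)·M_(i-1) + 2(h_(i-1)+h_i)·M_i + h_i·M_(i+1) = 6(Δ_i − Δ_(i-1)) read
  2·M_0 + 8·M_1 + 2·M_2 = 6(Δ_1 - Δ_0) = -18
Natural end conditions: M_0 = M_2 = 0.
Hence M_0 = 0, M_1 = -9/4, M_2 = 0.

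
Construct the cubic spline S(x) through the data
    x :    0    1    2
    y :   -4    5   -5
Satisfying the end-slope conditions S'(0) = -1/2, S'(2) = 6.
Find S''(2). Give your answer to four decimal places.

Let m_i = S''(x_i). Step sizes h_i = 1, 1; slopes of the chords Δ_i = (y_(i+1) - y_i)/h_i = 9, -10.
  1·m_0 + 4·m_1 + 1·m_2 = 6(Δ_1 - Δ_0) = -114
Clamped end conditions give two more equations: 2h_0·m_0 + h_0·m_1 = 6(Δ_0 - S'(0)) = 57 and h_1·m_1 + 2h_1·m_2 = 6(S'(2) - Δ_1) = 96.
Solving the tridiagonal system: m_0 = 241/4, m_1 = -127/2, m_2 = 319/4.

79.7500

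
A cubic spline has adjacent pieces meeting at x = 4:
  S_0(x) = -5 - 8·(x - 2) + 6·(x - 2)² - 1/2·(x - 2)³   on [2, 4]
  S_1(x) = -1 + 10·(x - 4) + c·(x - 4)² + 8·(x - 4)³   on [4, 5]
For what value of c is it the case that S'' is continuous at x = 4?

S_0''(x) = 12 - 3·(x - 2), so S_0''(4) = 6. On the right, S_1''(4) = 2c, so c = 3.

3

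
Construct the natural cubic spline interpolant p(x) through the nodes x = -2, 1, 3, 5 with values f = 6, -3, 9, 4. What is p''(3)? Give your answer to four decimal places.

-8.1316

Write M_i for p''(x_i). With h_i = 3, 2, 2 and divided differences Δ_i = -3, 6, -5/2, the continuity of p' gives the tridiagonal system
  3·M_0 + 10·M_1 + 2·M_2 = 6(Δ_1 - Δ_0) = 54
  2·M_1 + 8·M_2 + 2·M_3 = 6(Δ_2 - Δ_1) = -51
Natural end conditions: M_0 = M_3 = 0.
Forward elimination and back-substitution give M_0 = 0, M_1 = 267/38, M_2 = -309/38, M_3 = 0.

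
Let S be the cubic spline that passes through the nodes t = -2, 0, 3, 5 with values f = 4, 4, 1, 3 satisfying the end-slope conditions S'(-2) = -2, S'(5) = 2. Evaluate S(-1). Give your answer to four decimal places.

3.4844

Let σ_i = S''(x_i). Step sizes h_i = 2, 3, 2; slopes of the chords Δ_i = (y_(i+1) - y_i)/h_i = 0, -1, 1.
  2·σ_0 + 10·σ_1 + 3·σ_2 = 6(Δ_1 - Δ_0) = -6
  3·σ_1 + 10·σ_2 + 2·σ_3 = 6(Δ_2 - Δ_1) = 12
Clamped end conditions give two more equations: 2h_0·σ_0 + h_0·σ_1 = 6(Δ_0 - S'(-2)) = 12 and h_2·σ_2 + 2h_2·σ_3 = 6(S'(5) - Δ_2) = 6.
Hence σ_0 = 63/16, σ_1 = -15/8, σ_2 = 13/8, σ_3 = 11/16.
On [-2, 0], S(t) = 4 - 2·(t + 2) + 63/32·(t + 2)² - 31/64·(t + 2)³.
With (t + 2) = 1: S(-1) = 223/64.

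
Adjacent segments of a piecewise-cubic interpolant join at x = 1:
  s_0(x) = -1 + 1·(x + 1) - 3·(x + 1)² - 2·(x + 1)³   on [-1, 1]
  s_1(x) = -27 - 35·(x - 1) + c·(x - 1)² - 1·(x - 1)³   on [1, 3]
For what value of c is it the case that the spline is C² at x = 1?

s_0''(x) = -6 - 12·(x + 1), so s_0''(1) = -30. On the right, s_1''(1) = 2c, so c = -15.

-15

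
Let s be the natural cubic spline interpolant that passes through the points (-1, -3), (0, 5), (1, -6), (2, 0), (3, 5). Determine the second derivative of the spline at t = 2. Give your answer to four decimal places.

-10.9286

Let σ_i = s''(x_i). Step sizes h_i = 1, 1, 1, 1; slopes of the chords Δ_i = (y_(i+1) - y_i)/h_i = 8, -11, 6, 5.
  1·σ_0 + 4·σ_1 + 1·σ_2 = 6(Δ_1 - Δ_0) = -114
  1·σ_1 + 4·σ_2 + 1·σ_3 = 6(Δ_2 - Δ_1) = 102
  1·σ_2 + 4·σ_3 + 1·σ_4 = 6(Δ_3 - Δ_2) = -6
Natural end conditions: σ_0 = σ_4 = 0.
Solving: σ_0 = 0, σ_1 = -531/14, σ_2 = 264/7, σ_3 = -153/14, σ_4 = 0.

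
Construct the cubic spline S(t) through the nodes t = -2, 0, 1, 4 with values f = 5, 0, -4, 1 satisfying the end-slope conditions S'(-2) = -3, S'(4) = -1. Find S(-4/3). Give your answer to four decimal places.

3.4074

Put σ_i = S'' at the i-th knot. Here h = (2, 1, 3) and Δ = (-5/2, -4, 5/3), so the interior equations h_(i-1)·σ_(i-1) + 2(h_(i-1)+h_i)·σ_i + h_i·σ_(i+1) = 6(Δ_i − Δ_(i-1)) read
  2·σ_0 + 6·σ_1 + 1·σ_2 = 6(Δ_1 - Δ_0) = -9
  1·σ_1 + 8·σ_2 + 3·σ_3 = 6(Δ_2 - Δ_1) = 34
Clamped end conditions give two more equations: 2h_0·σ_0 + h_0·σ_1 = 6(Δ_0 - S'(-2)) = 3 and h_2·σ_2 + 2h_2·σ_3 = 6(S'(4) - Δ_2) = -16.
Solving: σ_0 = 5/2, σ_1 = -7/2, σ_2 = 7, σ_3 = -37/6.
On [-2, 0], S(t) = 5 - 3·(t + 2) + 5/4·(t + 2)² - 1/2·(t + 2)³.
With (t + 2) = 2/3: S(-4/3) = 92/27.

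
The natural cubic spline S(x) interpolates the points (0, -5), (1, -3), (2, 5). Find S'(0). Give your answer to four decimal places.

Let M_i = S''(x_i). Step sizes h_i = 1, 1; slopes of the chords Δ_i = (y_(i+1) - y_i)/h_i = 2, 8.
  1·M_0 + 4·M_1 + 1·M_2 = 6(Δ_1 - Δ_0) = 36
Natural end conditions: M_0 = M_2 = 0.
Forward elimination and back-substitution give M_0 = 0, M_1 = 9, M_2 = 0.
On [0, 1], S'(x) = b_0 + 2c_0·x + 3d_0·x² with b_0 = Δ_0 - h_0(2M_0 + M_1)/6 = 1/2, c_0 = M_0/2 = 0, d_0 = (M_1 - M_0)/(6h_0) = 3/2. So S'(0) = 1/2.

0.5000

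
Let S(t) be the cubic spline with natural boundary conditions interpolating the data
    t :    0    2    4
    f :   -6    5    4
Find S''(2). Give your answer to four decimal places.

-4.5000

Put M_i = S'' at the i-th knot. Here h = (2, 2) and Δ = (11/2, -1/2), so the interior equations h_(i-1)·M_(i-1) + 2(h_(i-1)+h_i)·M_i + h_i·M_(i+1) = 6(Δ_i − Δ_(i-1)) read
  2·M_0 + 8·M_1 + 2·M_2 = 6(Δ_1 - Δ_0) = -36
Natural end conditions: M_0 = M_2 = 0.
Forward elimination and back-substitution give M_0 = 0, M_1 = -9/2, M_2 = 0.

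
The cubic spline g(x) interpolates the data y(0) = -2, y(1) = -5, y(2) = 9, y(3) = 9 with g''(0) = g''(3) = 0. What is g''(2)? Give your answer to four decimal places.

Write M_i for g''(x_i). With h_i = 1, 1, 1 and divided differences Δ_i = -3, 14, 0, the continuity of g' gives the tridiagonal system
  1·M_0 + 4·M_1 + 1·M_2 = 6(Δ_1 - Δ_0) = 102
  1·M_1 + 4·M_2 + 1·M_3 = 6(Δ_2 - Δ_1) = -84
Natural end conditions: M_0 = M_3 = 0.
Solving the tridiagonal system: M_0 = 0, M_1 = 164/5, M_2 = -146/5, M_3 = 0.

-29.2000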